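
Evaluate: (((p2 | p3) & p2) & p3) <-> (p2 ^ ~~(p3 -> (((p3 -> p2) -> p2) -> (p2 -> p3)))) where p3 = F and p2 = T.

p2 | p3 = T | F = T
(p2 | p3) & p2 = T & T = T
((p2 | p3) & p2) & p3 = T & F = F
p3 -> p2 = F -> T = T
(p3 -> p2) -> p2 = T -> T = T
p2 -> p3 = T -> F = F
((p3 -> p2) -> p2) -> (p2 -> p3) = T -> F = F
p3 -> (((p3 -> p2) -> p2) -> (p2 -> p3)) = F -> F = T
~(p3 -> (((p3 -> p2) -> p2) -> (p2 -> p3))) = ~T = F
~~(p3 -> (((p3 -> p2) -> p2) -> (p2 -> p3))) = ~F = T
p2 ^ ~~(p3 -> (((p3 -> p2) -> p2) -> (p2 -> p3))) = T ^ T = F
(((p2 | p3) & p2) & p3) <-> (p2 ^ ~~(p3 -> (((p3 -> p2) -> p2) -> (p2 -> p3)))) = F <-> F = T

T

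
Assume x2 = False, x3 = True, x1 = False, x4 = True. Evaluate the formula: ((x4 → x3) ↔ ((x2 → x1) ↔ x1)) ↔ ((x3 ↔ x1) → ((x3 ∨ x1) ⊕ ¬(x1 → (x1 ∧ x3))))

False

x4 → x3 = True → True = True
x2 → x1 = False → False = True
(x2 → x1) ↔ x1 = True ↔ False = False
(x4 → x3) ↔ ((x2 → x1) ↔ x1) = True ↔ False = False
x3 ↔ x1 = True ↔ False = False
x3 ∨ x1 = True ∨ False = True
x1 ∧ x3 = False ∧ True = False
x1 → (x1 ∧ x3) = False → False = True
¬(x1 → (x1 ∧ x3)) = ¬True = False
(x3 ∨ x1) ⊕ ¬(x1 → (x1 ∧ x3)) = True ⊕ False = True
(x3 ↔ x1) → ((x3 ∨ x1) ⊕ ¬(x1 → (x1 ∧ x3))) = False → True = True
((x4 → x3) ↔ ((x2 → x1) ↔ x1)) ↔ ((x3 ↔ x1) → ((x3 ∨ x1) ⊕ ¬(x1 → (x1 ∧ x3)))) = False ↔ True = False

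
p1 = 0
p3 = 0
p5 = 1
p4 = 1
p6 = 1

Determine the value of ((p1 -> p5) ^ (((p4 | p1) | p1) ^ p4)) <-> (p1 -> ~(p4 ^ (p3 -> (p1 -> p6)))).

1

Substituting p1=0, p3=0, p5=1, p4=1, p6=1:
p1 -> p5 = 0 -> 1 = 1
p4 | p1 = 1 | 0 = 1
(p4 | p1) | p1 = 1 | 0 = 1
((p4 | p1) | p1) ^ p4 = 1 ^ 1 = 0
(p1 -> p5) ^ (((p4 | p1) | p1) ^ p4) = 1 ^ 0 = 1
p1 -> p6 = 0 -> 1 = 1
p3 -> (p1 -> p6) = 0 -> 1 = 1
p4 ^ (p3 -> (p1 -> p6)) = 1 ^ 1 = 0
~(p4 ^ (p3 -> (p1 -> p6))) = ~0 = 1
p1 -> ~(p4 ^ (p3 -> (p1 -> p6))) = 0 -> 1 = 1
((p1 -> p5) ^ (((p4 | p1) | p1) ^ p4)) <-> (p1 -> ~(p4 ^ (p3 -> (p1 -> p6)))) = 1 <-> 1 = 1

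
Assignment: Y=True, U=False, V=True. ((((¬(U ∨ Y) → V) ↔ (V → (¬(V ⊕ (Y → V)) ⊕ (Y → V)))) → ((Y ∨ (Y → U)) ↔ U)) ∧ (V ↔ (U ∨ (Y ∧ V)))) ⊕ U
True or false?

Substituting Y=True, U=False, V=True:
U ∨ Y = False ∨ True = True
¬(U ∨ Y) = ¬True = False
¬(U ∨ Y) → V = False → True = True
Y → V = True → True = True
V ⊕ (Y → V) = True ⊕ True = False
¬(V ⊕ (Y → V)) = ¬False = True
Y → V = True → True = True
¬(V ⊕ (Y → V)) ⊕ (Y → V) = True ⊕ True = False
V → (¬(V ⊕ (Y → V)) ⊕ (Y → V)) = True → False = False
(¬(U ∨ Y) → V) ↔ (V → (¬(V ⊕ (Y → V)) ⊕ (Y → V))) = True ↔ False = False
Y → U = True → False = False
Y ∨ (Y → U) = True ∨ False = True
(Y ∨ (Y → U)) ↔ U = True ↔ False = False
((¬(U ∨ Y) → V) ↔ (V → (¬(V ⊕ (Y → V)) ⊕ (Y → V)))) → ((Y ∨ (Y → U)) ↔ U) = False → False = True
Y ∧ V = True ∧ True = True
U ∨ (Y ∧ V) = False ∨ True = True
V ↔ (U ∨ (Y ∧ V)) = True ↔ True = True
(((¬(U ∨ Y) → V) ↔ (V → (¬(V ⊕ (Y → V)) ⊕ (Y → V)))) → ((Y ∨ (Y → U)) ↔ U)) ∧ (V ↔ (U ∨ (Y ∧ V))) = True ∧ True = True
((((¬(U ∨ Y) → V) ↔ (V → (¬(V ⊕ (Y → V)) ⊕ (Y → V)))) → ((Y ∨ (Y → U)) ↔ U)) ∧ (V ↔ (U ∨ (Y ∧ V)))) ⊕ U = True ⊕ False = True

True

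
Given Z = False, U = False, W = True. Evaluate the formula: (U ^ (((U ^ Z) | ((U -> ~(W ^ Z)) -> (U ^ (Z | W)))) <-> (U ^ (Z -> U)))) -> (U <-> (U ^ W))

U ^ Z = False ^ False = False
W ^ Z = True ^ False = True
~(W ^ Z) = ~True = False
U -> ~(W ^ Z) = False -> False = True
Z | W = False | True = True
U ^ (Z | W) = False ^ True = True
(U -> ~(W ^ Z)) -> (U ^ (Z | W)) = True -> True = True
(U ^ Z) | ((U -> ~(W ^ Z)) -> (U ^ (Z | W))) = False | True = True
Z -> U = False -> False = True
U ^ (Z -> U) = False ^ True = True
((U ^ Z) | ((U -> ~(W ^ Z)) -> (U ^ (Z | W)))) <-> (U ^ (Z -> U)) = True <-> True = True
U ^ (((U ^ Z) | ((U -> ~(W ^ Z)) -> (U ^ (Z | W)))) <-> (U ^ (Z -> U))) = False ^ True = True
U ^ W = False ^ True = True
U <-> (U ^ W) = False <-> True = False
(U ^ (((U ^ Z) | ((U -> ~(W ^ Z)) -> (U ^ (Z | W)))) <-> (U ^ (Z -> U)))) -> (U <-> (U ^ W)) = True -> False = False

False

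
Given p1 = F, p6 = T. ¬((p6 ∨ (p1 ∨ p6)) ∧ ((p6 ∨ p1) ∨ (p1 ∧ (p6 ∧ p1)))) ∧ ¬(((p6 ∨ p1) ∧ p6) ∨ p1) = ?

F

p1 ∨ p6 = F ∨ T = T
p6 ∨ (p1 ∨ p6) = T ∨ T = T
p6 ∨ p1 = T ∨ F = T
p6 ∧ p1 = T ∧ F = F
p1 ∧ (p6 ∧ p1) = F ∧ F = F
(p6 ∨ p1) ∨ (p1 ∧ (p6 ∧ p1)) = T ∨ F = T
(p6 ∨ (p1 ∨ p6)) ∧ ((p6 ∨ p1) ∨ (p1 ∧ (p6 ∧ p1))) = T ∧ T = T
¬((p6 ∨ (p1 ∨ p6)) ∧ ((p6 ∨ p1) ∨ (p1 ∧ (p6 ∧ p1)))) = ¬T = F
p6 ∨ p1 = T ∨ F = T
(p6 ∨ p1) ∧ p6 = T ∧ T = T
((p6 ∨ p1) ∧ p6) ∨ p1 = T ∨ F = T
¬(((p6 ∨ p1) ∧ p6) ∨ p1) = ¬T = F
¬((p6 ∨ (p1 ∨ p6)) ∧ ((p6 ∨ p1) ∨ (p1 ∧ (p6 ∧ p1)))) ∧ ¬(((p6 ∨ p1) ∧ p6) ∨ p1) = F ∧ F = F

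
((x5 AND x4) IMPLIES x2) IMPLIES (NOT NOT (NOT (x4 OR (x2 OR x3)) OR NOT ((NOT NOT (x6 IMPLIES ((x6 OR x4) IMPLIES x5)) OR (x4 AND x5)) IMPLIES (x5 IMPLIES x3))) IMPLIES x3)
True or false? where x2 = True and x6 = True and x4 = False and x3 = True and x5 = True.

True

x5 AND x4 = True AND False = False
(x5 AND x4) IMPLIES x2 = False IMPLIES True = True
x2 OR x3 = True OR True = True
x4 OR (x2 OR x3) = False OR True = True
NOT (x4 OR (x2 OR x3)) = NOT True = False
x6 OR x4 = True OR False = True
(x6 OR x4) IMPLIES x5 = True IMPLIES True = True
x6 IMPLIES ((x6 OR x4) IMPLIES x5) = True IMPLIES True = True
NOT (x6 IMPLIES ((x6 OR x4) IMPLIES x5)) = NOT True = False
NOT NOT (x6 IMPLIES ((x6 OR x4) IMPLIES x5)) = NOT False = True
x4 AND x5 = False AND True = False
NOT NOT (x6 IMPLIES ((x6 OR x4) IMPLIES x5)) OR (x4 AND x5) = True OR False = True
x5 IMPLIES x3 = True IMPLIES True = True
(NOT NOT (x6 IMPLIES ((x6 OR x4) IMPLIES x5)) OR (x4 AND x5)) IMPLIES (x5 IMPLIES x3) = True IMPLIES True = True
NOT ((NOT NOT (x6 IMPLIES ((x6 OR x4) IMPLIES x5)) OR (x4 AND x5)) IMPLIES (x5 IMPLIES x3)) = NOT True = False
NOT (x4 OR (x2 OR x3)) OR NOT ((NOT NOT (x6 IMPLIES ((x6 OR x4) IMPLIES x5)) OR (x4 AND x5)) IMPLIES (x5 IMPLIES x3)) = False OR False = False
NOT (NOT (x4 OR (x2 OR x3)) OR NOT ((NOT NOT (x6 IMPLIES ((x6 OR x4) IMPLIES x5)) OR (x4 AND x5)) IMPLIES (x5 IMPLIES x3))) = NOT False = True
NOT NOT (NOT (x4 OR (x2 OR x3)) OR NOT ((NOT NOT (x6 IMPLIES ((x6 OR x4) IMPLIES x5)) OR (x4 AND x5)) IMPLIES (x5 IMPLIES x3))) = NOT True = False
NOT NOT (NOT (x4 OR (x2 OR x3)) OR NOT ((NOT NOT (x6 IMPLIES ((x6 OR x4) IMPLIES x5)) OR (x4 AND x5)) IMPLIES (x5 IMPLIES x3))) IMPLIES x3 = False IMPLIES True = True
((x5 AND x4) IMPLIES x2) IMPLIES (NOT NOT (NOT (x4 OR (x2 OR x3)) OR NOT ((NOT NOT (x6 IMPLIES ((x6 OR x4) IMPLIES x5)) OR (x4 AND x5)) IMPLIES (x5 IMPLIES x3))) IMPLIES x3) = True IMPLIES True = True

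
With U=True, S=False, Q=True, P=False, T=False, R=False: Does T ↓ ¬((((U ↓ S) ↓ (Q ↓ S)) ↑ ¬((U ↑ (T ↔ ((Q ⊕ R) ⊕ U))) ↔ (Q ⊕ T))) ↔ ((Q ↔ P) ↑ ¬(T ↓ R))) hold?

U ↓ S = True ↓ False = False
Q ↓ S = True ↓ False = False
(U ↓ S) ↓ (Q ↓ S) = False ↓ False = True
Q ⊕ R = True ⊕ False = True
(Q ⊕ R) ⊕ U = True ⊕ True = False
T ↔ ((Q ⊕ R) ⊕ U) = False ↔ False = True
U ↑ (T ↔ ((Q ⊕ R) ⊕ U)) = True ↑ True = False
Q ⊕ T = True ⊕ False = True
(U ↑ (T ↔ ((Q ⊕ R) ⊕ U))) ↔ (Q ⊕ T) = False ↔ True = False
¬((U ↑ (T ↔ ((Q ⊕ R) ⊕ U))) ↔ (Q ⊕ T)) = ¬False = True
((U ↓ S) ↓ (Q ↓ S)) ↑ ¬((U ↑ (T ↔ ((Q ⊕ R) ⊕ U))) ↔ (Q ⊕ T)) = True ↑ True = False
Q ↔ P = True ↔ False = False
T ↓ R = False ↓ False = True
¬(T ↓ R) = ¬True = False
(Q ↔ P) ↑ ¬(T ↓ R) = False ↑ False = True
(((U ↓ S) ↓ (Q ↓ S)) ↑ ¬((U ↑ (T ↔ ((Q ⊕ R) ⊕ U))) ↔ (Q ⊕ T))) ↔ ((Q ↔ P) ↑ ¬(T ↓ R)) = False ↔ True = False
¬((((U ↓ S) ↓ (Q ↓ S)) ↑ ¬((U ↑ (T ↔ ((Q ⊕ R) ⊕ U))) ↔ (Q ⊕ T))) ↔ ((Q ↔ P) ↑ ¬(T ↓ R))) = ¬False = True
T ↓ ¬((((U ↓ S) ↓ (Q ↓ S)) ↑ ¬((U ↑ (T ↔ ((Q ⊕ R) ⊕ U))) ↔ (Q ⊕ T))) ↔ ((Q ↔ P) ↑ ¬(T ↓ R))) = False ↓ True = False

False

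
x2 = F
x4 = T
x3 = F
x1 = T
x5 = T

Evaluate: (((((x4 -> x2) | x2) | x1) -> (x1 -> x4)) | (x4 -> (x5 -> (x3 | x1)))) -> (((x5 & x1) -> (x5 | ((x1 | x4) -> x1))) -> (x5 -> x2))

x4 -> x2 = T -> F = F
(x4 -> x2) | x2 = F | F = F
((x4 -> x2) | x2) | x1 = F | T = T
x1 -> x4 = T -> T = T
(((x4 -> x2) | x2) | x1) -> (x1 -> x4) = T -> T = T
x3 | x1 = F | T = T
x5 -> (x3 | x1) = T -> T = T
x4 -> (x5 -> (x3 | x1)) = T -> T = T
((((x4 -> x2) | x2) | x1) -> (x1 -> x4)) | (x4 -> (x5 -> (x3 | x1))) = T | T = T
x5 & x1 = T & T = T
x1 | x4 = T | T = T
(x1 | x4) -> x1 = T -> T = T
x5 | ((x1 | x4) -> x1) = T | T = T
(x5 & x1) -> (x5 | ((x1 | x4) -> x1)) = T -> T = T
x5 -> x2 = T -> F = F
((x5 & x1) -> (x5 | ((x1 | x4) -> x1))) -> (x5 -> x2) = T -> F = F
(((((x4 -> x2) | x2) | x1) -> (x1 -> x4)) | (x4 -> (x5 -> (x3 | x1)))) -> (((x5 & x1) -> (x5 | ((x1 | x4) -> x1))) -> (x5 -> x2)) = T -> F = F

F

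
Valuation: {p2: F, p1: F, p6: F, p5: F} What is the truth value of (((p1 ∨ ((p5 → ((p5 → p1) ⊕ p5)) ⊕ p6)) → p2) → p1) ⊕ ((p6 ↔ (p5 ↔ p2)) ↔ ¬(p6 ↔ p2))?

F

p5 → p1 = F → F = T
(p5 → p1) ⊕ p5 = T ⊕ F = T
p5 → ((p5 → p1) ⊕ p5) = F → T = T
(p5 → ((p5 → p1) ⊕ p5)) ⊕ p6 = T ⊕ F = T
p1 ∨ ((p5 → ((p5 → p1) ⊕ p5)) ⊕ p6) = F ∨ T = T
(p1 ∨ ((p5 → ((p5 → p1) ⊕ p5)) ⊕ p6)) → p2 = T → F = F
((p1 ∨ ((p5 → ((p5 → p1) ⊕ p5)) ⊕ p6)) → p2) → p1 = F → F = T
p5 ↔ p2 = F ↔ F = T
p6 ↔ (p5 ↔ p2) = F ↔ T = F
p6 ↔ p2 = F ↔ F = T
¬(p6 ↔ p2) = ¬T = F
(p6 ↔ (p5 ↔ p2)) ↔ ¬(p6 ↔ p2) = F ↔ F = T
(((p1 ∨ ((p5 → ((p5 → p1) ⊕ p5)) ⊕ p6)) → p2) → p1) ⊕ ((p6 ↔ (p5 ↔ p2)) ↔ ¬(p6 ↔ p2)) = T ⊕ T = F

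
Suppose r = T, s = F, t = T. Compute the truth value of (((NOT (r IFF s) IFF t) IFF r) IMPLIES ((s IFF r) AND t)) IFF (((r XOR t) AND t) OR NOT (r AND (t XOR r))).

F

r IFF s = T IFF F = F
NOT (r IFF s) = NOT F = T
NOT (r IFF s) IFF t = T IFF T = T
(NOT (r IFF s) IFF t) IFF r = T IFF T = T
s IFF r = F IFF T = F
(s IFF r) AND t = F AND T = F
((NOT (r IFF s) IFF t) IFF r) IMPLIES ((s IFF r) AND t) = T IMPLIES F = F
r XOR t = T XOR T = F
(r XOR t) AND t = F AND T = F
t XOR r = T XOR T = F
r AND (t XOR r) = T AND F = F
NOT (r AND (t XOR r)) = NOT F = T
((r XOR t) AND t) OR NOT (r AND (t XOR r)) = F OR T = T
(((NOT (r IFF s) IFF t) IFF r) IMPLIES ((s IFF r) AND t)) IFF (((r XOR t) AND t) OR NOT (r AND (t XOR r))) = F IFF T = F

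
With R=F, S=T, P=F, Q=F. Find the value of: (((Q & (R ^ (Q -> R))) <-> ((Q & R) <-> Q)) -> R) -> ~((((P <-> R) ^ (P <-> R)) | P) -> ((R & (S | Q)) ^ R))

Q -> R = F -> F = T
R ^ (Q -> R) = F ^ T = T
Q & (R ^ (Q -> R)) = F & T = F
Q & R = F & F = F
(Q & R) <-> Q = F <-> F = T
(Q & (R ^ (Q -> R))) <-> ((Q & R) <-> Q) = F <-> T = F
((Q & (R ^ (Q -> R))) <-> ((Q & R) <-> Q)) -> R = F -> F = T
P <-> R = F <-> F = T
P <-> R = F <-> F = T
(P <-> R) ^ (P <-> R) = T ^ T = F
((P <-> R) ^ (P <-> R)) | P = F | F = F
S | Q = T | F = T
R & (S | Q) = F & T = F
(R & (S | Q)) ^ R = F ^ F = F
(((P <-> R) ^ (P <-> R)) | P) -> ((R & (S | Q)) ^ R) = F -> F = T
~((((P <-> R) ^ (P <-> R)) | P) -> ((R & (S | Q)) ^ R)) = ~T = F
(((Q & (R ^ (Q -> R))) <-> ((Q & R) <-> Q)) -> R) -> ~((((P <-> R) ^ (P <-> R)) | P) -> ((R & (S | Q)) ^ R)) = T -> F = F

F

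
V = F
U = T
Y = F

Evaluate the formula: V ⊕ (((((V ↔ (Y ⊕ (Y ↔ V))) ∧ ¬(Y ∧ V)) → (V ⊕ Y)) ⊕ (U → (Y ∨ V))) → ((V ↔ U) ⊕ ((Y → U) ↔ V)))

Y ↔ V = F ↔ F = T
Y ⊕ (Y ↔ V) = F ⊕ T = T
V ↔ (Y ⊕ (Y ↔ V)) = F ↔ T = F
Y ∧ V = F ∧ F = F
¬(Y ∧ V) = ¬F = T
(V ↔ (Y ⊕ (Y ↔ V))) ∧ ¬(Y ∧ V) = F ∧ T = F
V ⊕ Y = F ⊕ F = F
((V ↔ (Y ⊕ (Y ↔ V))) ∧ ¬(Y ∧ V)) → (V ⊕ Y) = F → F = T
Y ∨ V = F ∨ F = F
U → (Y ∨ V) = T → F = F
(((V ↔ (Y ⊕ (Y ↔ V))) ∧ ¬(Y ∧ V)) → (V ⊕ Y)) ⊕ (U → (Y ∨ V)) = T ⊕ F = T
V ↔ U = F ↔ T = F
Y → U = F → T = T
(Y → U) ↔ V = T ↔ F = F
(V ↔ U) ⊕ ((Y → U) ↔ V) = F ⊕ F = F
((((V ↔ (Y ⊕ (Y ↔ V))) ∧ ¬(Y ∧ V)) → (V ⊕ Y)) ⊕ (U → (Y ∨ V))) → ((V ↔ U) ⊕ ((Y → U) ↔ V)) = T → F = F
V ⊕ (((((V ↔ (Y ⊕ (Y ↔ V))) ∧ ¬(Y ∧ V)) → (V ⊕ Y)) ⊕ (U → (Y ∨ V))) → ((V ↔ U) ⊕ ((Y → U) ↔ V))) = F ⊕ F = F

F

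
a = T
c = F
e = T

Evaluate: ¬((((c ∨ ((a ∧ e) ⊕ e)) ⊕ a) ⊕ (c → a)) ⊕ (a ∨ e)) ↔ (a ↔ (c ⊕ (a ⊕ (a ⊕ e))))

Substituting a=T, c=F, e=T:
a ∧ e = T ∧ T = T
(a ∧ e) ⊕ e = T ⊕ T = F
c ∨ ((a ∧ e) ⊕ e) = F ∨ F = F
(c ∨ ((a ∧ e) ⊕ e)) ⊕ a = F ⊕ T = T
c → a = F → T = T
((c ∨ ((a ∧ e) ⊕ e)) ⊕ a) ⊕ (c → a) = T ⊕ T = F
a ∨ e = T ∨ T = T
(((c ∨ ((a ∧ e) ⊕ e)) ⊕ a) ⊕ (c → a)) ⊕ (a ∨ e) = F ⊕ T = T
¬((((c ∨ ((a ∧ e) ⊕ e)) ⊕ a) ⊕ (c → a)) ⊕ (a ∨ e)) = ¬T = F
a ⊕ e = T ⊕ T = F
a ⊕ (a ⊕ e) = T ⊕ F = T
c ⊕ (a ⊕ (a ⊕ e)) = F ⊕ T = T
a ↔ (c ⊕ (a ⊕ (a ⊕ e))) = T ↔ T = T
¬((((c ∨ ((a ∧ e) ⊕ e)) ⊕ a) ⊕ (c → a)) ⊕ (a ∨ e)) ↔ (a ↔ (c ⊕ (a ⊕ (a ⊕ e)))) = F ↔ T = F

F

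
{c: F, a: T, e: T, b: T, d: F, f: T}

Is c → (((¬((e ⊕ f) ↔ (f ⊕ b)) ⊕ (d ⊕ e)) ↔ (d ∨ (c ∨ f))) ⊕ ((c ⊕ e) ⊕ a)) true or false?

T

e ⊕ f = T ⊕ T = F
f ⊕ b = T ⊕ T = F
(e ⊕ f) ↔ (f ⊕ b) = F ↔ F = T
¬((e ⊕ f) ↔ (f ⊕ b)) = ¬T = F
d ⊕ e = F ⊕ T = T
¬((e ⊕ f) ↔ (f ⊕ b)) ⊕ (d ⊕ e) = F ⊕ T = T
c ∨ f = F ∨ T = T
d ∨ (c ∨ f) = F ∨ T = T
(¬((e ⊕ f) ↔ (f ⊕ b)) ⊕ (d ⊕ e)) ↔ (d ∨ (c ∨ f)) = T ↔ T = T
c ⊕ e = F ⊕ T = T
(c ⊕ e) ⊕ a = T ⊕ T = F
((¬((e ⊕ f) ↔ (f ⊕ b)) ⊕ (d ⊕ e)) ↔ (d ∨ (c ∨ f))) ⊕ ((c ⊕ e) ⊕ a) = T ⊕ F = T
c → (((¬((e ⊕ f) ↔ (f ⊕ b)) ⊕ (d ⊕ e)) ↔ (d ∨ (c ∨ f))) ⊕ ((c ⊕ e) ⊕ a)) = F → T = T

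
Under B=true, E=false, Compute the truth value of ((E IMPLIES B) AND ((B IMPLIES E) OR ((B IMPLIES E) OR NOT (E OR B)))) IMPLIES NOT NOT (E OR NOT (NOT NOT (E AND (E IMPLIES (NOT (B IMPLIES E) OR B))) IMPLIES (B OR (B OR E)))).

E IMPLIES B = false IMPLIES true = true
B IMPLIES E = true IMPLIES false = false
B IMPLIES E = true IMPLIES false = false
E OR B = false OR true = true
NOT (E OR B) = NOT true = false
(B IMPLIES E) OR NOT (E OR B) = false OR false = false
(B IMPLIES E) OR ((B IMPLIES E) OR NOT (E OR B)) = false OR false = false
(E IMPLIES B) AND ((B IMPLIES E) OR ((B IMPLIES E) OR NOT (E OR B))) = true AND false = false
B IMPLIES E = true IMPLIES false = false
NOT (B IMPLIES E) = NOT false = true
NOT (B IMPLIES E) OR B = true OR true = true
E IMPLIES (NOT (B IMPLIES E) OR B) = false IMPLIES true = true
E AND (E IMPLIES (NOT (B IMPLIES E) OR B)) = false AND true = false
NOT (E AND (E IMPLIES (NOT (B IMPLIES E) OR B))) = NOT false = true
NOT NOT (E AND (E IMPLIES (NOT (B IMPLIES E) OR B))) = NOT true = false
B OR E = true OR false = true
B OR (B OR E) = true OR true = true
NOT NOT (E AND (E IMPLIES (NOT (B IMPLIES E) OR B))) IMPLIES (B OR (B OR E)) = false IMPLIES true = true
NOT (NOT NOT (E AND (E IMPLIES (NOT (B IMPLIES E) OR B))) IMPLIES (B OR (B OR E))) = NOT true = false
E OR NOT (NOT NOT (E AND (E IMPLIES (NOT (B IMPLIES E) OR B))) IMPLIES (B OR (B OR E))) = false OR false = false
NOT (E OR NOT (NOT NOT (E AND (E IMPLIES (NOT (B IMPLIES E) OR B))) IMPLIES (B OR (B OR E)))) = NOT false = true
NOT NOT (E OR NOT (NOT NOT (E AND (E IMPLIES (NOT (B IMPLIES E) OR B))) IMPLIES (B OR (B OR E)))) = NOT true = false
((E IMPLIES B) AND ((B IMPLIES E) OR ((B IMPLIES E) OR NOT (E OR B)))) IMPLIES NOT NOT (E OR NOT (NOT NOT (E AND (E IMPLIES (NOT (B IMPLIES E) OR B))) IMPLIES (B OR (B OR E)))) = false IMPLIES false = true

true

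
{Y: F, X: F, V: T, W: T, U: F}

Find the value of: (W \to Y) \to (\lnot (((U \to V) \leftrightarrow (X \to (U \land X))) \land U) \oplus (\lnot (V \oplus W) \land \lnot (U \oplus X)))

Substituting Y=F, X=F, V=T, W=T, U=F:
W \to Y = T \to F = F
U \to V = F \to T = T
U \land X = F \land F = F
X \to (U \land X) = F \to F = T
(U \to V) \leftrightarrow (X \to (U \land X)) = T \leftrightarrow T = T
((U \to V) \leftrightarrow (X \to (U \land X))) \land U = T \land F = F
\lnot (((U \to V) \leftrightarrow (X \to (U \land X))) \land U) = \lnot F = T
V \oplus W = T \oplus T = F
\lnot (V \oplus W) = \lnot F = T
U \oplus X = F \oplus F = F
\lnot (U \oplus X) = \lnot F = T
\lnot (V \oplus W) \land \lnot (U \oplus X) = T \land T = T
\lnot (((U \to V) \leftrightarrow (X \to (U \land X))) \land U) \oplus (\lnot (V \oplus W) \land \lnot (U \oplus X)) = T \oplus T = F
(W \to Y) \to (\lnot (((U \to V) \leftrightarrow (X \to (U \land X))) \land U) \oplus (\lnot (V \oplus W) \land \lnot (U \oplus X))) = F \to F = T

T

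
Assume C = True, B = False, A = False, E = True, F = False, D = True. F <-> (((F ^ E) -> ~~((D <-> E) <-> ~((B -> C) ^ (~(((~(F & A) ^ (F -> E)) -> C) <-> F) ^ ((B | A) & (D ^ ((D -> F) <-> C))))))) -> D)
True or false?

F ^ E = False ^ True = True
D <-> E = True <-> True = True
B -> C = False -> True = True
F & A = False & False = False
~(F & A) = ~False = True
F -> E = False -> True = True
~(F & A) ^ (F -> E) = True ^ True = False
(~(F & A) ^ (F -> E)) -> C = False -> True = True
((~(F & A) ^ (F -> E)) -> C) <-> F = True <-> False = False
~(((~(F & A) ^ (F -> E)) -> C) <-> F) = ~False = True
B | A = False | False = False
D -> F = True -> False = False
(D -> F) <-> C = False <-> True = False
D ^ ((D -> F) <-> C) = True ^ False = True
(B | A) & (D ^ ((D -> F) <-> C)) = False & True = False
~(((~(F & A) ^ (F -> E)) -> C) <-> F) ^ ((B | A) & (D ^ ((D -> F) <-> C))) = True ^ False = True
(B -> C) ^ (~(((~(F & A) ^ (F -> E)) -> C) <-> F) ^ ((B | A) & (D ^ ((D -> F) <-> C)))) = True ^ True = False
~((B -> C) ^ (~(((~(F & A) ^ (F -> E)) -> C) <-> F) ^ ((B | A) & (D ^ ((D -> F) <-> C))))) = ~False = True
(D <-> E) <-> ~((B -> C) ^ (~(((~(F & A) ^ (F -> E)) -> C) <-> F) ^ ((B | A) & (D ^ ((D -> F) <-> C))))) = True <-> True = True
~((D <-> E) <-> ~((B -> C) ^ (~(((~(F & A) ^ (F -> E)) -> C) <-> F) ^ ((B | A) & (D ^ ((D -> F) <-> C)))))) = ~True = False
~~((D <-> E) <-> ~((B -> C) ^ (~(((~(F & A) ^ (F -> E)) -> C) <-> F) ^ ((B | A) & (D ^ ((D -> F) <-> C)))))) = ~False = True
(F ^ E) -> ~~((D <-> E) <-> ~((B -> C) ^ (~(((~(F & A) ^ (F -> E)) -> C) <-> F) ^ ((B | A) & (D ^ ((D -> F) <-> C)))))) = True -> True = True
((F ^ E) -> ~~((D <-> E) <-> ~((B -> C) ^ (~(((~(F & A) ^ (F -> E)) -> C) <-> F) ^ ((B | A) & (D ^ ((D -> F) <-> C))))))) -> D = True -> True = True
F <-> (((F ^ E) -> ~~((D <-> E) <-> ~((B -> C) ^ (~(((~(F & A) ^ (F -> E)) -> C) <-> F) ^ ((B | A) & (D ^ ((D -> F) <-> C))))))) -> D) = False <-> True = False

False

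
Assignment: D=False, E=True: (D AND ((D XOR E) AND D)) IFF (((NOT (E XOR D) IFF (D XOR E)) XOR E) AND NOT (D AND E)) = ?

False

D XOR E = False XOR True = True
(D XOR E) AND D = True AND False = False
D AND ((D XOR E) AND D) = False AND False = False
E XOR D = True XOR False = True
NOT (E XOR D) = NOT True = False
D XOR E = False XOR True = True
NOT (E XOR D) IFF (D XOR E) = False IFF True = False
(NOT (E XOR D) IFF (D XOR E)) XOR E = False XOR True = True
D AND E = False AND True = False
NOT (D AND E) = NOT False = True
((NOT (E XOR D) IFF (D XOR E)) XOR E) AND NOT (D AND E) = True AND True = True
(D AND ((D XOR E) AND D)) IFF (((NOT (E XOR D) IFF (D XOR E)) XOR E) AND NOT (D AND E)) = False IFF True = False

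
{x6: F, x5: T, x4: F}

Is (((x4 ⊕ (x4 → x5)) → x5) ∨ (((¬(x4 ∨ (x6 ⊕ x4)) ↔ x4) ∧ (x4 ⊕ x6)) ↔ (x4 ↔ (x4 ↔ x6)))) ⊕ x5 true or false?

F

Substituting x6=F, x5=T, x4=F:
x4 → x5 = F → T = T
x4 ⊕ (x4 → x5) = F ⊕ T = T
(x4 ⊕ (x4 → x5)) → x5 = T → T = T
x6 ⊕ x4 = F ⊕ F = F
x4 ∨ (x6 ⊕ x4) = F ∨ F = F
¬(x4 ∨ (x6 ⊕ x4)) = ¬F = T
¬(x4 ∨ (x6 ⊕ x4)) ↔ x4 = T ↔ F = F
x4 ⊕ x6 = F ⊕ F = F
(¬(x4 ∨ (x6 ⊕ x4)) ↔ x4) ∧ (x4 ⊕ x6) = F ∧ F = F
x4 ↔ x6 = F ↔ F = T
x4 ↔ (x4 ↔ x6) = F ↔ T = F
((¬(x4 ∨ (x6 ⊕ x4)) ↔ x4) ∧ (x4 ⊕ x6)) ↔ (x4 ↔ (x4 ↔ x6)) = F ↔ F = T
((x4 ⊕ (x4 → x5)) → x5) ∨ (((¬(x4 ∨ (x6 ⊕ x4)) ↔ x4) ∧ (x4 ⊕ x6)) ↔ (x4 ↔ (x4 ↔ x6))) = T ∨ T = T
(((x4 ⊕ (x4 → x5)) → x5) ∨ (((¬(x4 ∨ (x6 ⊕ x4)) ↔ x4) ∧ (x4 ⊕ x6)) ↔ (x4 ↔ (x4 ↔ x6)))) ⊕ x5 = T ⊕ T = F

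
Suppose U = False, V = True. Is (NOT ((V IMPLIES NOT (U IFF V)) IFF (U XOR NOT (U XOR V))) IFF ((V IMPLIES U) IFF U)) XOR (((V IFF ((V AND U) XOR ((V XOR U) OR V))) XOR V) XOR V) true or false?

False

U IFF V = False IFF True = False
NOT (U IFF V) = NOT False = True
V IMPLIES NOT (U IFF V) = True IMPLIES True = True
U XOR V = False XOR True = True
NOT (U XOR V) = NOT True = False
U XOR NOT (U XOR V) = False XOR False = False
(V IMPLIES NOT (U IFF V)) IFF (U XOR NOT (U XOR V)) = True IFF False = False
NOT ((V IMPLIES NOT (U IFF V)) IFF (U XOR NOT (U XOR V))) = NOT False = True
V IMPLIES U = True IMPLIES False = False
(V IMPLIES U) IFF U = False IFF False = True
NOT ((V IMPLIES NOT (U IFF V)) IFF (U XOR NOT (U XOR V))) IFF ((V IMPLIES U) IFF U) = True IFF True = True
V AND U = True AND False = False
V XOR U = True XOR False = True
(V XOR U) OR V = True OR True = True
(V AND U) XOR ((V XOR U) OR V) = False XOR True = True
V IFF ((V AND U) XOR ((V XOR U) OR V)) = True IFF True = True
(V IFF ((V AND U) XOR ((V XOR U) OR V))) XOR V = True XOR True = False
((V IFF ((V AND U) XOR ((V XOR U) OR V))) XOR V) XOR V = False XOR True = True
(NOT ((V IMPLIES NOT (U IFF V)) IFF (U XOR NOT (U XOR V))) IFF ((V IMPLIES U) IFF U)) XOR (((V IFF ((V AND U) XOR ((V XOR U) OR V))) XOR V) XOR V) = True XOR True = False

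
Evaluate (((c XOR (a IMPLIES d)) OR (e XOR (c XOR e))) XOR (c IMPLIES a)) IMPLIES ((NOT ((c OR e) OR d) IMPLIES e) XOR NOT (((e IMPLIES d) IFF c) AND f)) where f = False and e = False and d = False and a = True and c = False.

True

Substituting f=False, e=False, d=False, a=True, c=False:
a IMPLIES d = True IMPLIES False = False
c XOR (a IMPLIES d) = False XOR False = False
c XOR e = False XOR False = False
e XOR (c XOR e) = False XOR False = False
(c XOR (a IMPLIES d)) OR (e XOR (c XOR e)) = False OR False = False
c IMPLIES a = False IMPLIES True = True
((c XOR (a IMPLIES d)) OR (e XOR (c XOR e))) XOR (c IMPLIES a) = False XOR True = True
c OR e = False OR False = False
(c OR e) OR d = False OR False = False
NOT ((c OR e) OR d) = NOT False = True
NOT ((c OR e) OR d) IMPLIES e = True IMPLIES False = False
e IMPLIES d = False IMPLIES False = True
(e IMPLIES d) IFF c = True IFF False = False
((e IMPLIES d) IFF c) AND f = False AND False = False
NOT (((e IMPLIES d) IFF c) AND f) = NOT False = True
(NOT ((c OR e) OR d) IMPLIES e) XOR NOT (((e IMPLIES d) IFF c) AND f) = False XOR True = True
(((c XOR (a IMPLIES d)) OR (e XOR (c XOR e))) XOR (c IMPLIES a)) IMPLIES ((NOT ((c OR e) OR d) IMPLIES e) XOR NOT (((e IMPLIES d) IFF c) AND f)) = True IMPLIES True = True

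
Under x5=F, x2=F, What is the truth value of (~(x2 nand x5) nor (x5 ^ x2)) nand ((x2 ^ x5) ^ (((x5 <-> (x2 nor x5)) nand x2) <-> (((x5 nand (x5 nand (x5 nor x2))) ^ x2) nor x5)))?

x2 nand x5 = F nand F = T
~(x2 nand x5) = ~T = F
x5 ^ x2 = F ^ F = F
~(x2 nand x5) nor (x5 ^ x2) = F nor F = T
x2 ^ x5 = F ^ F = F
x2 nor x5 = F nor F = T
x5 <-> (x2 nor x5) = F <-> T = F
(x5 <-> (x2 nor x5)) nand x2 = F nand F = T
x5 nor x2 = F nor F = T
x5 nand (x5 nor x2) = F nand T = T
x5 nand (x5 nand (x5 nor x2)) = F nand T = T
(x5 nand (x5 nand (x5 nor x2))) ^ x2 = T ^ F = T
((x5 nand (x5 nand (x5 nor x2))) ^ x2) nor x5 = T nor F = F
((x5 <-> (x2 nor x5)) nand x2) <-> (((x5 nand (x5 nand (x5 nor x2))) ^ x2) nor x5) = T <-> F = F
(x2 ^ x5) ^ (((x5 <-> (x2 nor x5)) nand x2) <-> (((x5 nand (x5 nand (x5 nor x2))) ^ x2) nor x5)) = F ^ F = F
(~(x2 nand x5) nor (x5 ^ x2)) nand ((x2 ^ x5) ^ (((x5 <-> (x2 nor x5)) nand x2) <-> (((x5 nand (x5 nand (x5 nor x2))) ^ x2) nor x5))) = T nand F = T

T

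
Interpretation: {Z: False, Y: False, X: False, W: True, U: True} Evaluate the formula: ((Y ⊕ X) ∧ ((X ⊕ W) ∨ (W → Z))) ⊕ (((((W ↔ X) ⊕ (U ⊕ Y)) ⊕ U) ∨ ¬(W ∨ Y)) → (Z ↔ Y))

True

Substituting Z=False, Y=False, X=False, W=True, U=True:
Y ⊕ X = False ⊕ False = False
X ⊕ W = False ⊕ True = True
W → Z = True → False = False
(X ⊕ W) ∨ (W → Z) = True ∨ False = True
(Y ⊕ X) ∧ ((X ⊕ W) ∨ (W → Z)) = False ∧ True = False
W ↔ X = True ↔ False = False
U ⊕ Y = True ⊕ False = True
(W ↔ X) ⊕ (U ⊕ Y) = False ⊕ True = True
((W ↔ X) ⊕ (U ⊕ Y)) ⊕ U = True ⊕ True = False
W ∨ Y = True ∨ False = True
¬(W ∨ Y) = ¬True = False
(((W ↔ X) ⊕ (U ⊕ Y)) ⊕ U) ∨ ¬(W ∨ Y) = False ∨ False = False
Z ↔ Y = False ↔ False = True
((((W ↔ X) ⊕ (U ⊕ Y)) ⊕ U) ∨ ¬(W ∨ Y)) → (Z ↔ Y) = False → True = True
((Y ⊕ X) ∧ ((X ⊕ W) ∨ (W → Z))) ⊕ (((((W ↔ X) ⊕ (U ⊕ Y)) ⊕ U) ∨ ¬(W ∨ Y)) → (Z ↔ Y)) = False ⊕ True = True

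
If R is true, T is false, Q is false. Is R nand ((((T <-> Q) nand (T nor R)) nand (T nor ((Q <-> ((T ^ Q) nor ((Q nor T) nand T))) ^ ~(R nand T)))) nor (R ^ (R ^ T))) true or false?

Substituting R=1, T=0, Q=0:
T <-> Q = 0 <-> 0 = 1
T nor R = 0 nor 1 = 0
(T <-> Q) nand (T nor R) = 1 nand 0 = 1
T ^ Q = 0 ^ 0 = 0
Q nor T = 0 nor 0 = 1
(Q nor T) nand T = 1 nand 0 = 1
(T ^ Q) nor ((Q nor T) nand T) = 0 nor 1 = 0
Q <-> ((T ^ Q) nor ((Q nor T) nand T)) = 0 <-> 0 = 1
R nand T = 1 nand 0 = 1
~(R nand T) = ~1 = 0
(Q <-> ((T ^ Q) nor ((Q nor T) nand T))) ^ ~(R nand T) = 1 ^ 0 = 1
T nor ((Q <-> ((T ^ Q) nor ((Q nor T) nand T))) ^ ~(R nand T)) = 0 nor 1 = 0
((T <-> Q) nand (T nor R)) nand (T nor ((Q <-> ((T ^ Q) nor ((Q nor T) nand T))) ^ ~(R nand T))) = 1 nand 0 = 1
R ^ T = 1 ^ 0 = 1
R ^ (R ^ T) = 1 ^ 1 = 0
(((T <-> Q) nand (T nor R)) nand (T nor ((Q <-> ((T ^ Q) nor ((Q nor T) nand T))) ^ ~(R nand T)))) nor (R ^ (R ^ T)) = 1 nor 0 = 0
R nand ((((T <-> Q) nand (T nor R)) nand (T nor ((Q <-> ((T ^ Q) nor ((Q nor T) nand T))) ^ ~(R nand T)))) nor (R ^ (R ^ T))) = 1 nand 0 = 1

1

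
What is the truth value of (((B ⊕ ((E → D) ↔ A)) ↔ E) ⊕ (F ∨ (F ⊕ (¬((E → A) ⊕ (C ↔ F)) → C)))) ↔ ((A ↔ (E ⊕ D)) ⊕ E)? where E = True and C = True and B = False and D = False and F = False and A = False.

False

Substituting E=True, C=True, B=False, D=False, F=False, A=False:
E → D = True → False = False
(E → D) ↔ A = False ↔ False = True
B ⊕ ((E → D) ↔ A) = False ⊕ True = True
(B ⊕ ((E → D) ↔ A)) ↔ E = True ↔ True = True
E → A = True → False = False
C ↔ F = True ↔ False = False
(E → A) ⊕ (C ↔ F) = False ⊕ False = False
¬((E → A) ⊕ (C ↔ F)) = ¬False = True
¬((E → A) ⊕ (C ↔ F)) → C = True → True = True
F ⊕ (¬((E → A) ⊕ (C ↔ F)) → C) = False ⊕ True = True
F ∨ (F ⊕ (¬((E → A) ⊕ (C ↔ F)) → C)) = False ∨ True = True
((B ⊕ ((E → D) ↔ A)) ↔ E) ⊕ (F ∨ (F ⊕ (¬((E → A) ⊕ (C ↔ F)) → C))) = True ⊕ True = False
E ⊕ D = True ⊕ False = True
A ↔ (E ⊕ D) = False ↔ True = False
(A ↔ (E ⊕ D)) ⊕ E = False ⊕ True = True
(((B ⊕ ((E → D) ↔ A)) ↔ E) ⊕ (F ∨ (F ⊕ (¬((E → A) ⊕ (C ↔ F)) → C)))) ↔ ((A ↔ (E ⊕ D)) ⊕ E) = False ↔ True = False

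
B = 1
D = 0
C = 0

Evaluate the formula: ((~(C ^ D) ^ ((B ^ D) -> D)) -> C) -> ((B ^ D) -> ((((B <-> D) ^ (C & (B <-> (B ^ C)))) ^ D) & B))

1

C ^ D = 0 ^ 0 = 0
~(C ^ D) = ~0 = 1
B ^ D = 1 ^ 0 = 1
(B ^ D) -> D = 1 -> 0 = 0
~(C ^ D) ^ ((B ^ D) -> D) = 1 ^ 0 = 1
(~(C ^ D) ^ ((B ^ D) -> D)) -> C = 1 -> 0 = 0
B ^ D = 1 ^ 0 = 1
B <-> D = 1 <-> 0 = 0
B ^ C = 1 ^ 0 = 1
B <-> (B ^ C) = 1 <-> 1 = 1
C & (B <-> (B ^ C)) = 0 & 1 = 0
(B <-> D) ^ (C & (B <-> (B ^ C))) = 0 ^ 0 = 0
((B <-> D) ^ (C & (B <-> (B ^ C)))) ^ D = 0 ^ 0 = 0
(((B <-> D) ^ (C & (B <-> (B ^ C)))) ^ D) & B = 0 & 1 = 0
(B ^ D) -> ((((B <-> D) ^ (C & (B <-> (B ^ C)))) ^ D) & B) = 1 -> 0 = 0
((~(C ^ D) ^ ((B ^ D) -> D)) -> C) -> ((B ^ D) -> ((((B <-> D) ^ (C & (B <-> (B ^ C)))) ^ D) & B)) = 0 -> 0 = 1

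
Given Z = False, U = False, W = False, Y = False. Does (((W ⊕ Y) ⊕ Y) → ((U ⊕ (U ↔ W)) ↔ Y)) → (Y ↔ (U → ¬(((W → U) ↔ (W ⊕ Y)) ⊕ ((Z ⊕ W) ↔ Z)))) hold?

W ⊕ Y = False ⊕ False = False
(W ⊕ Y) ⊕ Y = False ⊕ False = False
U ↔ W = False ↔ False = True
U ⊕ (U ↔ W) = False ⊕ True = True
(U ⊕ (U ↔ W)) ↔ Y = True ↔ False = False
((W ⊕ Y) ⊕ Y) → ((U ⊕ (U ↔ W)) ↔ Y) = False → False = True
W → U = False → False = True
W ⊕ Y = False ⊕ False = False
(W → U) ↔ (W ⊕ Y) = True ↔ False = False
Z ⊕ W = False ⊕ False = False
(Z ⊕ W) ↔ Z = False ↔ False = True
((W → U) ↔ (W ⊕ Y)) ⊕ ((Z ⊕ W) ↔ Z) = False ⊕ True = True
¬(((W → U) ↔ (W ⊕ Y)) ⊕ ((Z ⊕ W) ↔ Z)) = ¬True = False
U → ¬(((W → U) ↔ (W ⊕ Y)) ⊕ ((Z ⊕ W) ↔ Z)) = False → False = True
Y ↔ (U → ¬(((W → U) ↔ (W ⊕ Y)) ⊕ ((Z ⊕ W) ↔ Z))) = False ↔ True = False
(((W ⊕ Y) ⊕ Y) → ((U ⊕ (U ↔ W)) ↔ Y)) → (Y ↔ (U → ¬(((W → U) ↔ (W ⊕ Y)) ⊕ ((Z ⊕ W) ↔ Z)))) = True → False = False

False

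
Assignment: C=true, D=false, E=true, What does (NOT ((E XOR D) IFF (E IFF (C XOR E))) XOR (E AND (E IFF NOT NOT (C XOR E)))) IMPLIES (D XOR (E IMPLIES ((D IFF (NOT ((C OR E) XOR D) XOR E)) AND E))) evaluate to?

false

E XOR D = true XOR false = true
C XOR E = true XOR true = false
E IFF (C XOR E) = true IFF false = false
(E XOR D) IFF (E IFF (C XOR E)) = true IFF false = false
NOT ((E XOR D) IFF (E IFF (C XOR E))) = NOT false = true
C XOR E = true XOR true = false
NOT (C XOR E) = NOT false = true
NOT NOT (C XOR E) = NOT true = false
E IFF NOT NOT (C XOR E) = true IFF false = false
E AND (E IFF NOT NOT (C XOR E)) = true AND false = false
NOT ((E XOR D) IFF (E IFF (C XOR E))) XOR (E AND (E IFF NOT NOT (C XOR E))) = true XOR false = true
C OR E = true OR true = true
(C OR E) XOR D = true XOR false = true
NOT ((C OR E) XOR D) = NOT true = false
NOT ((C OR E) XOR D) XOR E = false XOR true = true
D IFF (NOT ((C OR E) XOR D) XOR E) = false IFF true = false
(D IFF (NOT ((C OR E) XOR D) XOR E)) AND E = false AND true = false
E IMPLIES ((D IFF (NOT ((C OR E) XOR D) XOR E)) AND E) = true IMPLIES false = false
D XOR (E IMPLIES ((D IFF (NOT ((C OR E) XOR D) XOR E)) AND E)) = false XOR false = false
(NOT ((E XOR D) IFF (E IFF (C XOR E))) XOR (E AND (E IFF NOT NOT (C XOR E)))) IMPLIES (D XOR (E IMPLIES ((D IFF (NOT ((C OR E) XOR D) XOR E)) AND E))) = true IMPLIES false = false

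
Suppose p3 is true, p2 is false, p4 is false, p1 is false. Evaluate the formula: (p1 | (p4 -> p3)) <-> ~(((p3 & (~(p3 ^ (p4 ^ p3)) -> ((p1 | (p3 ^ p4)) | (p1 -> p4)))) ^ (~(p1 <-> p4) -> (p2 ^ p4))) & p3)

True

Substituting p3=True, p2=False, p4=False, p1=False:
p4 -> p3 = False -> True = True
p1 | (p4 -> p3) = False | True = True
p4 ^ p3 = False ^ True = True
p3 ^ (p4 ^ p3) = True ^ True = False
~(p3 ^ (p4 ^ p3)) = ~False = True
p3 ^ p4 = True ^ False = True
p1 | (p3 ^ p4) = False | True = True
p1 -> p4 = False -> False = True
(p1 | (p3 ^ p4)) | (p1 -> p4) = True | True = True
~(p3 ^ (p4 ^ p3)) -> ((p1 | (p3 ^ p4)) | (p1 -> p4)) = True -> True = True
p3 & (~(p3 ^ (p4 ^ p3)) -> ((p1 | (p3 ^ p4)) | (p1 -> p4))) = True & True = True
p1 <-> p4 = False <-> False = True
~(p1 <-> p4) = ~True = False
p2 ^ p4 = False ^ False = False
~(p1 <-> p4) -> (p2 ^ p4) = False -> False = True
(p3 & (~(p3 ^ (p4 ^ p3)) -> ((p1 | (p3 ^ p4)) | (p1 -> p4)))) ^ (~(p1 <-> p4) -> (p2 ^ p4)) = True ^ True = False
((p3 & (~(p3 ^ (p4 ^ p3)) -> ((p1 | (p3 ^ p4)) | (p1 -> p4)))) ^ (~(p1 <-> p4) -> (p2 ^ p4))) & p3 = False & True = False
~(((p3 & (~(p3 ^ (p4 ^ p3)) -> ((p1 | (p3 ^ p4)) | (p1 -> p4)))) ^ (~(p1 <-> p4) -> (p2 ^ p4))) & p3) = ~False = True
(p1 | (p4 -> p3)) <-> ~(((p3 & (~(p3 ^ (p4 ^ p3)) -> ((p1 | (p3 ^ p4)) | (p1 -> p4)))) ^ (~(p1 <-> p4) -> (p2 ^ p4))) & p3) = True <-> True = True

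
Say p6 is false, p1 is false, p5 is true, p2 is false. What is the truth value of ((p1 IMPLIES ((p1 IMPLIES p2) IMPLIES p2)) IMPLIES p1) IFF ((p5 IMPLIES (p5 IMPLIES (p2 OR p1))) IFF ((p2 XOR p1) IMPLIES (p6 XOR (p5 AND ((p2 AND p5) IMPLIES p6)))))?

true

Substituting p6=false, p1=false, p5=true, p2=false:
p1 IMPLIES p2 = false IMPLIES false = true
(p1 IMPLIES p2) IMPLIES p2 = true IMPLIES false = false
p1 IMPLIES ((p1 IMPLIES p2) IMPLIES p2) = false IMPLIES false = true
(p1 IMPLIES ((p1 IMPLIES p2) IMPLIES p2)) IMPLIES p1 = true IMPLIES false = false
p2 OR p1 = false OR false = false
p5 IMPLIES (p2 OR p1) = true IMPLIES false = false
p5 IMPLIES (p5 IMPLIES (p2 OR p1)) = true IMPLIES false = false
p2 XOR p1 = false XOR false = false
p2 AND p5 = false AND true = false
(p2 AND p5) IMPLIES p6 = false IMPLIES false = true
p5 AND ((p2 AND p5) IMPLIES p6) = true AND true = true
p6 XOR (p5 AND ((p2 AND p5) IMPLIES p6)) = false XOR true = true
(p2 XOR p1) IMPLIES (p6 XOR (p5 AND ((p2 AND p5) IMPLIES p6))) = false IMPLIES true = true
(p5 IMPLIES (p5 IMPLIES (p2 OR p1))) IFF ((p2 XOR p1) IMPLIES (p6 XOR (p5 AND ((p2 AND p5) IMPLIES p6)))) = false IFF true = false
((p1 IMPLIES ((p1 IMPLIES p2) IMPLIES p2)) IMPLIES p1) IFF ((p5 IMPLIES (p5 IMPLIES (p2 OR p1))) IFF ((p2 XOR p1) IMPLIES (p6 XOR (p5 AND ((p2 AND p5) IMPLIES p6))))) = false IFF false = true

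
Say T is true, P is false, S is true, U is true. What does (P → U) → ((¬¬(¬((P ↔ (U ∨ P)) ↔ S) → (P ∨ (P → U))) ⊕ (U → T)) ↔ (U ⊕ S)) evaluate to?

True

P → U = False → True = True
U ∨ P = True ∨ False = True
P ↔ (U ∨ P) = False ↔ True = False
(P ↔ (U ∨ P)) ↔ S = False ↔ True = False
¬((P ↔ (U ∨ P)) ↔ S) = ¬False = True
P → U = False → True = True
P ∨ (P → U) = False ∨ True = True
¬((P ↔ (U ∨ P)) ↔ S) → (P ∨ (P → U)) = True → True = True
¬(¬((P ↔ (U ∨ P)) ↔ S) → (P ∨ (P → U))) = ¬True = False
¬¬(¬((P ↔ (U ∨ P)) ↔ S) → (P ∨ (P → U))) = ¬False = True
U → T = True → True = True
¬¬(¬((P ↔ (U ∨ P)) ↔ S) → (P ∨ (P → U))) ⊕ (U → T) = True ⊕ True = False
U ⊕ S = True ⊕ True = False
(¬¬(¬((P ↔ (U ∨ P)) ↔ S) → (P ∨ (P → U))) ⊕ (U → T)) ↔ (U ⊕ S) = False ↔ False = True
(P → U) → ((¬¬(¬((P ↔ (U ∨ P)) ↔ S) → (P ∨ (P → U))) ⊕ (U → T)) ↔ (U ⊕ S)) = True → True = True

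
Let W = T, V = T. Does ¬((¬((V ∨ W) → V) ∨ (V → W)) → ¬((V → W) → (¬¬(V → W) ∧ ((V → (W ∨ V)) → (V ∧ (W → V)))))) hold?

V ∨ W = T ∨ T = T
(V ∨ W) → V = T → T = T
¬((V ∨ W) → V) = ¬T = F
V → W = T → T = T
¬((V ∨ W) → V) ∨ (V → W) = F ∨ T = T
V → W = T → T = T
V → W = T → T = T
¬(V → W) = ¬T = F
¬¬(V → W) = ¬F = T
W ∨ V = T ∨ T = T
V → (W ∨ V) = T → T = T
W → V = T → T = T
V ∧ (W → V) = T ∧ T = T
(V → (W ∨ V)) → (V ∧ (W → V)) = T → T = T
¬¬(V → W) ∧ ((V → (W ∨ V)) → (V ∧ (W → V))) = T ∧ T = T
(V → W) → (¬¬(V → W) ∧ ((V → (W ∨ V)) → (V ∧ (W → V)))) = T → T = T
¬((V → W) → (¬¬(V → W) ∧ ((V → (W ∨ V)) → (V ∧ (W → V))))) = ¬T = F
(¬((V ∨ W) → V) ∨ (V → W)) → ¬((V → W) → (¬¬(V → W) ∧ ((V → (W ∨ V)) → (V ∧ (W → V))))) = T → F = F
¬((¬((V ∨ W) → V) ∨ (V → W)) → ¬((V → W) → (¬¬(V → W) ∧ ((V → (W ∨ V)) → (V ∧ (W → V)))))) = ¬F = T

T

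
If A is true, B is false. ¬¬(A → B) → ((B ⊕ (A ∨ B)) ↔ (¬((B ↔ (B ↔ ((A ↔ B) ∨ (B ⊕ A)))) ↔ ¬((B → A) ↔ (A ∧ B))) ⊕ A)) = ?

A → B = T → F = F
¬(A → B) = ¬F = T
¬¬(A → B) = ¬T = F
A ∨ B = T ∨ F = T
B ⊕ (A ∨ B) = F ⊕ T = T
A ↔ B = T ↔ F = F
B ⊕ A = F ⊕ T = T
(A ↔ B) ∨ (B ⊕ A) = F ∨ T = T
B ↔ ((A ↔ B) ∨ (B ⊕ A)) = F ↔ T = F
B ↔ (B ↔ ((A ↔ B) ∨ (B ⊕ A))) = F ↔ F = T
B → A = F → T = T
A ∧ B = T ∧ F = F
(B → A) ↔ (A ∧ B) = T ↔ F = F
¬((B → A) ↔ (A ∧ B)) = ¬F = T
(B ↔ (B ↔ ((A ↔ B) ∨ (B ⊕ A)))) ↔ ¬((B → A) ↔ (A ∧ B)) = T ↔ T = T
¬((B ↔ (B ↔ ((A ↔ B) ∨ (B ⊕ A)))) ↔ ¬((B → A) ↔ (A ∧ B))) = ¬T = F
¬((B ↔ (B ↔ ((A ↔ B) ∨ (B ⊕ A)))) ↔ ¬((B → A) ↔ (A ∧ B))) ⊕ A = F ⊕ T = T
(B ⊕ (A ∨ B)) ↔ (¬((B ↔ (B ↔ ((A ↔ B) ∨ (B ⊕ A)))) ↔ ¬((B → A) ↔ (A ∧ B))) ⊕ A) = T ↔ T = T
¬¬(A → B) → ((B ⊕ (A ∨ B)) ↔ (¬((B ↔ (B ↔ ((A ↔ B) ∨ (B ⊕ A)))) ↔ ¬((B → A) ↔ (A ∧ B))) ⊕ A)) = F → T = T

T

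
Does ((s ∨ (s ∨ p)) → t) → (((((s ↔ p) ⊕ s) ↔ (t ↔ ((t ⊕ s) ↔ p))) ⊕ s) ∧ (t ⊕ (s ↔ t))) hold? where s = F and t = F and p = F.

F

s ∨ p = F ∨ F = F
s ∨ (s ∨ p) = F ∨ F = F
(s ∨ (s ∨ p)) → t = F → F = T
s ↔ p = F ↔ F = T
(s ↔ p) ⊕ s = T ⊕ F = T
t ⊕ s = F ⊕ F = F
(t ⊕ s) ↔ p = F ↔ F = T
t ↔ ((t ⊕ s) ↔ p) = F ↔ T = F
((s ↔ p) ⊕ s) ↔ (t ↔ ((t ⊕ s) ↔ p)) = T ↔ F = F
(((s ↔ p) ⊕ s) ↔ (t ↔ ((t ⊕ s) ↔ p))) ⊕ s = F ⊕ F = F
s ↔ t = F ↔ F = T
t ⊕ (s ↔ t) = F ⊕ T = T
((((s ↔ p) ⊕ s) ↔ (t ↔ ((t ⊕ s) ↔ p))) ⊕ s) ∧ (t ⊕ (s ↔ t)) = F ∧ T = F
((s ∨ (s ∨ p)) → t) → (((((s ↔ p) ⊕ s) ↔ (t ↔ ((t ⊕ s) ↔ p))) ⊕ s) ∧ (t ⊕ (s ↔ t))) = T → F = F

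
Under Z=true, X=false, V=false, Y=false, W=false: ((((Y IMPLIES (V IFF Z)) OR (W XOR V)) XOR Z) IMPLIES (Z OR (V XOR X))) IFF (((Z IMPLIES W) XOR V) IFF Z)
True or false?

false

V IFF Z = false IFF true = false
Y IMPLIES (V IFF Z) = false IMPLIES false = true
W XOR V = false XOR false = false
(Y IMPLIES (V IFF Z)) OR (W XOR V) = true OR false = true
((Y IMPLIES (V IFF Z)) OR (W XOR V)) XOR Z = true XOR true = false
V XOR X = false XOR false = false
Z OR (V XOR X) = true OR false = true
(((Y IMPLIES (V IFF Z)) OR (W XOR V)) XOR Z) IMPLIES (Z OR (V XOR X)) = false IMPLIES true = true
Z IMPLIES W = true IMPLIES false = false
(Z IMPLIES W) XOR V = false XOR false = false
((Z IMPLIES W) XOR V) IFF Z = false IFF true = false
((((Y IMPLIES (V IFF Z)) OR (W XOR V)) XOR Z) IMPLIES (Z OR (V XOR X))) IFF (((Z IMPLIES W) XOR V) IFF Z) = true IFF false = false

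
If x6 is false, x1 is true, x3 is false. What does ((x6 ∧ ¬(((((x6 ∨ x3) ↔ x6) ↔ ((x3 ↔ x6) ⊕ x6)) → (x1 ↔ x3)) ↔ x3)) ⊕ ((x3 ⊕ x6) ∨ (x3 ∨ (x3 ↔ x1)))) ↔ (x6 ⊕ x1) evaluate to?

F

x6 ∨ x3 = F ∨ F = F
(x6 ∨ x3) ↔ x6 = F ↔ F = T
x3 ↔ x6 = F ↔ F = T
(x3 ↔ x6) ⊕ x6 = T ⊕ F = T
((x6 ∨ x3) ↔ x6) ↔ ((x3 ↔ x6) ⊕ x6) = T ↔ T = T
x1 ↔ x3 = T ↔ F = F
(((x6 ∨ x3) ↔ x6) ↔ ((x3 ↔ x6) ⊕ x6)) → (x1 ↔ x3) = T → F = F
((((x6 ∨ x3) ↔ x6) ↔ ((x3 ↔ x6) ⊕ x6)) → (x1 ↔ x3)) ↔ x3 = F ↔ F = T
¬(((((x6 ∨ x3) ↔ x6) ↔ ((x3 ↔ x6) ⊕ x6)) → (x1 ↔ x3)) ↔ x3) = ¬T = F
x6 ∧ ¬(((((x6 ∨ x3) ↔ x6) ↔ ((x3 ↔ x6) ⊕ x6)) → (x1 ↔ x3)) ↔ x3) = F ∧ F = F
x3 ⊕ x6 = F ⊕ F = F
x3 ↔ x1 = F ↔ T = F
x3 ∨ (x3 ↔ x1) = F ∨ F = F
(x3 ⊕ x6) ∨ (x3 ∨ (x3 ↔ x1)) = F ∨ F = F
(x6 ∧ ¬(((((x6 ∨ x3) ↔ x6) ↔ ((x3 ↔ x6) ⊕ x6)) → (x1 ↔ x3)) ↔ x3)) ⊕ ((x3 ⊕ x6) ∨ (x3 ∨ (x3 ↔ x1))) = F ⊕ F = F
x6 ⊕ x1 = F ⊕ T = T
((x6 ∧ ¬(((((x6 ∨ x3) ↔ x6) ↔ ((x3 ↔ x6) ⊕ x6)) → (x1 ↔ x3)) ↔ x3)) ⊕ ((x3 ⊕ x6) ∨ (x3 ∨ (x3 ↔ x1)))) ↔ (x6 ⊕ x1) = F ↔ T = F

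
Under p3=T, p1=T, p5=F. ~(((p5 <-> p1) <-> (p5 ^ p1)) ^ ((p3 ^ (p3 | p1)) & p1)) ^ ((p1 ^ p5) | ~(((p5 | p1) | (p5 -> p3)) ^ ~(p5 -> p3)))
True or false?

F

p5 <-> p1 = F <-> T = F
p5 ^ p1 = F ^ T = T
(p5 <-> p1) <-> (p5 ^ p1) = F <-> T = F
p3 | p1 = T | T = T
p3 ^ (p3 | p1) = T ^ T = F
(p3 ^ (p3 | p1)) & p1 = F & T = F
((p5 <-> p1) <-> (p5 ^ p1)) ^ ((p3 ^ (p3 | p1)) & p1) = F ^ F = F
~(((p5 <-> p1) <-> (p5 ^ p1)) ^ ((p3 ^ (p3 | p1)) & p1)) = ~F = T
p1 ^ p5 = T ^ F = T
p5 | p1 = F | T = T
p5 -> p3 = F -> T = T
(p5 | p1) | (p5 -> p3) = T | T = T
p5 -> p3 = F -> T = T
~(p5 -> p3) = ~T = F
((p5 | p1) | (p5 -> p3)) ^ ~(p5 -> p3) = T ^ F = T
~(((p5 | p1) | (p5 -> p3)) ^ ~(p5 -> p3)) = ~T = F
(p1 ^ p5) | ~(((p5 | p1) | (p5 -> p3)) ^ ~(p5 -> p3)) = T | F = T
~(((p5 <-> p1) <-> (p5 ^ p1)) ^ ((p3 ^ (p3 | p1)) & p1)) ^ ((p1 ^ p5) | ~(((p5 | p1) | (p5 -> p3)) ^ ~(p5 -> p3))) = T ^ T = F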